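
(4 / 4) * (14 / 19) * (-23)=-322 / 19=-16.95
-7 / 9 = -0.78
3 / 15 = 1 / 5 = 0.20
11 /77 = 1 /7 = 0.14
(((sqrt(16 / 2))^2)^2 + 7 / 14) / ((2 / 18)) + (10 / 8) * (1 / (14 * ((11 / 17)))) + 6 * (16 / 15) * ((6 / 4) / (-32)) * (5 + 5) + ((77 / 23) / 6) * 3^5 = 713.22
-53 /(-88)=53 /88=0.60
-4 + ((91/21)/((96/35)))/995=-229157/57312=-4.00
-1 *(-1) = 1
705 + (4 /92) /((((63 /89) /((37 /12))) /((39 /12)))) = 49076969 /69552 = 705.62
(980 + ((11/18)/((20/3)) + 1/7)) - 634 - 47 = 251357/840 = 299.23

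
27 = 27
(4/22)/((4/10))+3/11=8/11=0.73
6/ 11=0.55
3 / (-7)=-3 / 7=-0.43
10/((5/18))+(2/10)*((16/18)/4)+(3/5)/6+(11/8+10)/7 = 13597/360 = 37.77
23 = 23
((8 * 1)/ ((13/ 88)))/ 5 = 704/ 65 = 10.83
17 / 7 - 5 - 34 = -256 / 7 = -36.57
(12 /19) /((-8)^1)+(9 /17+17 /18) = 4055 /2907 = 1.39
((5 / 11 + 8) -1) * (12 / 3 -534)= -43460 / 11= -3950.91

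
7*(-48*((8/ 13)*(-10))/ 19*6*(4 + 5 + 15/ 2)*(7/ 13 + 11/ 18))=39768960/ 3211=12385.23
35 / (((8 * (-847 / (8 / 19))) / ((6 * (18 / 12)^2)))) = -135 / 4598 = -0.03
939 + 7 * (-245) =-776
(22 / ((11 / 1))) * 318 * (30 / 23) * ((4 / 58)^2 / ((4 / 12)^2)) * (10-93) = -57011040 / 19343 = -2947.37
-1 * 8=-8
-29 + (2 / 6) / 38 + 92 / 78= -27.81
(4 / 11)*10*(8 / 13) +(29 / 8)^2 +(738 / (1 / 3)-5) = 20357511 / 9152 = 2224.38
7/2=3.50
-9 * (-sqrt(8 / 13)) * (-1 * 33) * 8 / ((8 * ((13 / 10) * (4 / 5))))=-224.02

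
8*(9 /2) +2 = 38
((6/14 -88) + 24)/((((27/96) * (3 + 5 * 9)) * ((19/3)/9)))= -890/133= -6.69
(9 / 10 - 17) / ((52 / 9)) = -1449 / 520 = -2.79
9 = 9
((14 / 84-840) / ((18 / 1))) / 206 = -5039 / 22248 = -0.23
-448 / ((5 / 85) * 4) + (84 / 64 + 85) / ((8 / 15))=-222997 / 128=-1742.16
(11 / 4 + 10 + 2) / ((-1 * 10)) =-59 / 40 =-1.48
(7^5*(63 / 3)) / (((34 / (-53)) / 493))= -542479539 / 2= -271239769.50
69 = 69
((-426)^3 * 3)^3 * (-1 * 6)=74851654872002369997837312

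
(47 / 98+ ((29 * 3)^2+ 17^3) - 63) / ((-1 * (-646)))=19.23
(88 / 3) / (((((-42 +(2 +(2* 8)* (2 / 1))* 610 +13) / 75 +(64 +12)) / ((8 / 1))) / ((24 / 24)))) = 1600 / 2401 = 0.67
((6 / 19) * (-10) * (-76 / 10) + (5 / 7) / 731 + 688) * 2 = 7286618 / 5117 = 1424.00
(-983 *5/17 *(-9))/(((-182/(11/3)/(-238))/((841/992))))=10577.39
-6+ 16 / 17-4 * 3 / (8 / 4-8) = -52 / 17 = -3.06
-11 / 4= -2.75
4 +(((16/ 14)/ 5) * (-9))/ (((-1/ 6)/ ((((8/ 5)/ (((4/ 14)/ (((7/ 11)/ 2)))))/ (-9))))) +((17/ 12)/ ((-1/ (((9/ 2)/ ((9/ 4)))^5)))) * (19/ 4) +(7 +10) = -162341/ 825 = -196.78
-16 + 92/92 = -15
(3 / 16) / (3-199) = -3 / 3136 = -0.00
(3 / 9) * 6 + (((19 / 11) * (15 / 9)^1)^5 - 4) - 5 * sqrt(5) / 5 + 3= 7776944768 / 39135393 - sqrt(5)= 196.48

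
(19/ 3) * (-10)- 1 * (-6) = -172/ 3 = -57.33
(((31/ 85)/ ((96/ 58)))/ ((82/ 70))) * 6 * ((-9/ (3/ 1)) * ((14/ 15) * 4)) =-44051/ 3485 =-12.64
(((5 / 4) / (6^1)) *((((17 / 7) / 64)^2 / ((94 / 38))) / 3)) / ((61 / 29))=0.00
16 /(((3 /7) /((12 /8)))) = 56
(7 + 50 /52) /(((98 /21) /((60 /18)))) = 1035 /182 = 5.69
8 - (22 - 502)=488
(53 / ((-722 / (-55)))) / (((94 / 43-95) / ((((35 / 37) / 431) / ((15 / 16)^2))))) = -0.00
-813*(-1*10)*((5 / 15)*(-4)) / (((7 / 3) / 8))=-260160 / 7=-37165.71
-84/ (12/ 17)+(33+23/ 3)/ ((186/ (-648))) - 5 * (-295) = 37644/ 31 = 1214.32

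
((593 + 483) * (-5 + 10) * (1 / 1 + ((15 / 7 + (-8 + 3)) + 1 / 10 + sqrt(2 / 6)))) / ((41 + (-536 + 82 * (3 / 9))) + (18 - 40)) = 198522 / 10283 - 5380 * sqrt(3) / 1469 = 12.96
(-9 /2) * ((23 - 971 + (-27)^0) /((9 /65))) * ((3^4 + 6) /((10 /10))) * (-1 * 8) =-21421140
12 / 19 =0.63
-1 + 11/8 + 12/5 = 2.78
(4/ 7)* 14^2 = 112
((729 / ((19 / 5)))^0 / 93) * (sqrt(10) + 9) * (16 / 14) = 8 * sqrt(10) / 651 + 24 / 217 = 0.15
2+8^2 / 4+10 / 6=59 / 3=19.67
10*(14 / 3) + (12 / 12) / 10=1403 / 30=46.77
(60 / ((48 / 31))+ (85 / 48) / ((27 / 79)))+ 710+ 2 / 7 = 6842257 / 9072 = 754.22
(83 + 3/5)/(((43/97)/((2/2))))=40546/215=188.59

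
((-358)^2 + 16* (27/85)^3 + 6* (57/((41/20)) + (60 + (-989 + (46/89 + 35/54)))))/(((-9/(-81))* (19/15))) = 7427909607060219/8515580075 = 872272.89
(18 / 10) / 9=0.20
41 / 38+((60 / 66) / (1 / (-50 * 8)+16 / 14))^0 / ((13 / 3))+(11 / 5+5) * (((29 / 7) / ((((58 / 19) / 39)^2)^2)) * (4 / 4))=670213251336913 / 843371620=794683.19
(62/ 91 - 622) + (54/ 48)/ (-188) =-85036979/ 136864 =-621.32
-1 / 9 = -0.11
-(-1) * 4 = 4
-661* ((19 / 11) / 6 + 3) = -2173.29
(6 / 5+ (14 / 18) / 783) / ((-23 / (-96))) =1354144 / 270135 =5.01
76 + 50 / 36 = 77.39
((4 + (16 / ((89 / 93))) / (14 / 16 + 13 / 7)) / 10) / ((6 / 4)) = 45932 / 68085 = 0.67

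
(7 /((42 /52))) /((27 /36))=104 /9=11.56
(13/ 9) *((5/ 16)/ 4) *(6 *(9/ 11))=195/ 352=0.55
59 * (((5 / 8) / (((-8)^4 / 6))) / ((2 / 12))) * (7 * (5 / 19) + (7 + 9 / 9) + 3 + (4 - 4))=4.16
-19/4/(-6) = 19/24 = 0.79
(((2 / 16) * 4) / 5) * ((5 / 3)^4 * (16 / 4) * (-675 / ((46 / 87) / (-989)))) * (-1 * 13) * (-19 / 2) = 962528125 / 2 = 481264062.50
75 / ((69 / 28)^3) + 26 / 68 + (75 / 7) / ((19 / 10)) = 5463330787 / 495172566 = 11.03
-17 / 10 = -1.70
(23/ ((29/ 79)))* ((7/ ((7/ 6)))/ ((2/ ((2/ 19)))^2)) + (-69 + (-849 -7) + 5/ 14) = -135368577/ 146566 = -923.60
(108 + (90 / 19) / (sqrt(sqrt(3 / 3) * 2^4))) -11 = 3731 / 38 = 98.18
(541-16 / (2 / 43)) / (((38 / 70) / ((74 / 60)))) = 51023 / 114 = 447.57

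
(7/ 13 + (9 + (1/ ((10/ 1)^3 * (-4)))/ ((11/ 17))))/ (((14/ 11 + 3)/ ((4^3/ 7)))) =1558794/ 76375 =20.41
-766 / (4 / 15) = -2872.50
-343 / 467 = -0.73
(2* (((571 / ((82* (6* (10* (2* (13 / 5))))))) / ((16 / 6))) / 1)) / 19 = 571 / 648128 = 0.00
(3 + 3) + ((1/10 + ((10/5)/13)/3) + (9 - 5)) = 3959/390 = 10.15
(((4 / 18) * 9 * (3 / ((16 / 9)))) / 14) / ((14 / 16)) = 27 / 98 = 0.28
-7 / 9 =-0.78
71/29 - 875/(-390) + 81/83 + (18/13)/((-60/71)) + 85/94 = 217670329/44120310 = 4.93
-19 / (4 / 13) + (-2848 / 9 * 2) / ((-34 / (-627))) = -2393525 / 204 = -11732.97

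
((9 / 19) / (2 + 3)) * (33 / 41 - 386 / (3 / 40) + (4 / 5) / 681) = -2155163613 / 4420825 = -487.50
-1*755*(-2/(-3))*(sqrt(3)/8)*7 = -5285*sqrt(3)/12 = -762.82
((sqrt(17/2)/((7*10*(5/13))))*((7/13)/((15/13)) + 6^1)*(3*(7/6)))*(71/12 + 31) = 558623*sqrt(34)/36000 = 90.48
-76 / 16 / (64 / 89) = -1691 / 256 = -6.61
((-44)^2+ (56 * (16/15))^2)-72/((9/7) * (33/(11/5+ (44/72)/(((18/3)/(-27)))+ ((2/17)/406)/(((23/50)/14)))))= 154492162354/28064025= 5504.99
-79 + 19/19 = -78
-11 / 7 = -1.57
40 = 40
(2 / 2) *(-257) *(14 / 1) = -3598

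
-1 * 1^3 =-1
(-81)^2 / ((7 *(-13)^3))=-6561 / 15379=-0.43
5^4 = 625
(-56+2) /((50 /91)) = -2457 /25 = -98.28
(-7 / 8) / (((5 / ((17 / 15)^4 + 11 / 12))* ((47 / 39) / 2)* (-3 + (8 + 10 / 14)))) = -331054633 / 2538000000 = -0.13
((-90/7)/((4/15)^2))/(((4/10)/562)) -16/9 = -254030.80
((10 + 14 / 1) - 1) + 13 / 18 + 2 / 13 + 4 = 6523 / 234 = 27.88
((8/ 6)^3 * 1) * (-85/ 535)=-1088/ 2889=-0.38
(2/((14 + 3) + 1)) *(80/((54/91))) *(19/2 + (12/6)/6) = 107380/729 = 147.30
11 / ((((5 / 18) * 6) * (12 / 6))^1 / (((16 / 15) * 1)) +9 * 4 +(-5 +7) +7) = 0.23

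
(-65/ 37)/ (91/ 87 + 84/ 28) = -5655/ 13024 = -0.43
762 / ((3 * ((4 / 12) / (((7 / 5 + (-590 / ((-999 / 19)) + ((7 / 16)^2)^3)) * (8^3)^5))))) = 563717636884365574144 / 1665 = 338569151281901245.73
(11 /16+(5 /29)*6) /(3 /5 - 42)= -3995 /96048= -0.04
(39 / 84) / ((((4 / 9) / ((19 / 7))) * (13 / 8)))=1.74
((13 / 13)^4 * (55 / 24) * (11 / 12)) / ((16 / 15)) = 3025 / 1536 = 1.97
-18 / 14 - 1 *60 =-429 / 7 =-61.29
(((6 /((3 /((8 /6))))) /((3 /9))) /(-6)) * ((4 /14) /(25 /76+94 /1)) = -608 /150549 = -0.00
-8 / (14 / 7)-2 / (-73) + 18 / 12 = -361 / 146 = -2.47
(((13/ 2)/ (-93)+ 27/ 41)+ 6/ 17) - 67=-8563945/ 129642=-66.06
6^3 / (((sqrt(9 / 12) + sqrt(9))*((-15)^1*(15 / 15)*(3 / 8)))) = -768 / 55 + 128*sqrt(3) / 55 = -9.93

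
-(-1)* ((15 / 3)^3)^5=30517578125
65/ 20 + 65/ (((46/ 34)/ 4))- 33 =14943/ 92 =162.42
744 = 744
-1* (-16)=16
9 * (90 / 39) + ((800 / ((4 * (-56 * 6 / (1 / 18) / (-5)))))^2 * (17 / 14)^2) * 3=10140598165 / 485424576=20.89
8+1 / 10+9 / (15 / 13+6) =2901 / 310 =9.36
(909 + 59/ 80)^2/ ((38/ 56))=1219653.94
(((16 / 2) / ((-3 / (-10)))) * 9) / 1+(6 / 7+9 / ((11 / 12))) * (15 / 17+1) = 340464 / 1309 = 260.09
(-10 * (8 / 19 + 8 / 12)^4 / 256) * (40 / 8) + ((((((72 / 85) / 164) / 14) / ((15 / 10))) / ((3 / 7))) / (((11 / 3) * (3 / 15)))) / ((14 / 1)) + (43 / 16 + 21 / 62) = 2.75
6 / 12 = 1 / 2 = 0.50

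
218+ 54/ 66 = 2407/ 11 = 218.82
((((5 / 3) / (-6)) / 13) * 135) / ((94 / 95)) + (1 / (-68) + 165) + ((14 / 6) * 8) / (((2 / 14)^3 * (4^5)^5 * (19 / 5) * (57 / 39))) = 256584840185539251353459 / 1583173035745175666688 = 162.07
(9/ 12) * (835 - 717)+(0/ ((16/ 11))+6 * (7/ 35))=897/ 10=89.70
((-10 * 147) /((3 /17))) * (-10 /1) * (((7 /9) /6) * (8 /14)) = 166600 /27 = 6170.37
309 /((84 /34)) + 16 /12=5309 /42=126.40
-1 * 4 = -4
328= 328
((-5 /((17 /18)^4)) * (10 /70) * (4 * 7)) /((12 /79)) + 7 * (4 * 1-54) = -43054190 /83521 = -515.49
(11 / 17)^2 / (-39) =-121 / 11271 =-0.01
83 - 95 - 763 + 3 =-772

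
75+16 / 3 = 80.33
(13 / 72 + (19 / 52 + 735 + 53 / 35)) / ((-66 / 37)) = -893405441 / 2162160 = -413.20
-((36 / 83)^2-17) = 115817 / 6889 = 16.81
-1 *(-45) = 45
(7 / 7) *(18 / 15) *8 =48 / 5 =9.60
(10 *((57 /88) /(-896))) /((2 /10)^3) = -35625 /39424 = -0.90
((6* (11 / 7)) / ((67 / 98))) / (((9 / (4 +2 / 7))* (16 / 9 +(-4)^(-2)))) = 12672 / 3551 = 3.57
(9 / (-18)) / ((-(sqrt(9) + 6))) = 1 / 18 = 0.06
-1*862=-862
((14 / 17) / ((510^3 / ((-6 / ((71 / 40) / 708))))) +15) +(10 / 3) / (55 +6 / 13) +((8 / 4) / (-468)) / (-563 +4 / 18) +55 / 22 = 24717750985664026 / 1407609227908975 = 17.56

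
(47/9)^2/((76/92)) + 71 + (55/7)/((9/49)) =225911/1539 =146.79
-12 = -12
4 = 4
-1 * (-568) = 568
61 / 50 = 1.22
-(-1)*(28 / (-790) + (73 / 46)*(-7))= -11.14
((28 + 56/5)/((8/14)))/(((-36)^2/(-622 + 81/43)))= -1829219/55728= -32.82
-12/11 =-1.09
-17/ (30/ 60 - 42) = 34/ 83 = 0.41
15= 15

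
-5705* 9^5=-336874545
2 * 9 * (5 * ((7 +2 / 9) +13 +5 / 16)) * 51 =754035 / 8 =94254.38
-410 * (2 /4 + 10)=-4305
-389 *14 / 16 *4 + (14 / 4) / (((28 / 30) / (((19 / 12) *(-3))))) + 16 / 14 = -154355 / 112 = -1378.17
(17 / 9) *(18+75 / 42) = 4709 / 126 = 37.37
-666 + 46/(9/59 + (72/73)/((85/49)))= -158981632/263997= -602.21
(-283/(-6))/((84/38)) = 5377/252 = 21.34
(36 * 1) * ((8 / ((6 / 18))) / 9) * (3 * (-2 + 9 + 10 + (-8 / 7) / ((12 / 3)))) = 33696 / 7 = 4813.71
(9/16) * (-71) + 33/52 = -8175/208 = -39.30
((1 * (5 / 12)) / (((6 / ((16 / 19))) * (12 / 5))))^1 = 25 / 1026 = 0.02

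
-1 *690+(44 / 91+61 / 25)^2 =-3526945449 / 5175625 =-681.45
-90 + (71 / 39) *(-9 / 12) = -4751 / 52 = -91.37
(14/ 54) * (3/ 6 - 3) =-0.65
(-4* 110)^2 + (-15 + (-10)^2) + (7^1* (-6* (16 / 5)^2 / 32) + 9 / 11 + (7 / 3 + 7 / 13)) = 2077167056 / 10725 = 193675.25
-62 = -62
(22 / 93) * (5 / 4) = 55 / 186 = 0.30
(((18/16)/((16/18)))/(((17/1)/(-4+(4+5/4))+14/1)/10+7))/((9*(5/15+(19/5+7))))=3375/2607872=0.00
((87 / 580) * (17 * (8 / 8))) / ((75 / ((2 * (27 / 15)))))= 153 / 1250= 0.12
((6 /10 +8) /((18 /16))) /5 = 344 /225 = 1.53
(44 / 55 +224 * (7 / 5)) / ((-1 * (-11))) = 28.58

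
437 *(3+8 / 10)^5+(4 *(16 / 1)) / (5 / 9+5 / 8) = 346311.90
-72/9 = -8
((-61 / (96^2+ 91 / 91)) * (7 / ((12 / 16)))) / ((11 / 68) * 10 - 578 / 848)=-12311264 / 186561297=-0.07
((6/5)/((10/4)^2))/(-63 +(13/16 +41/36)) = -3456/1098875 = -0.00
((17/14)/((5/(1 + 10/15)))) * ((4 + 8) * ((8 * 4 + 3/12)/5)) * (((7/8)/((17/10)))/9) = 43/24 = 1.79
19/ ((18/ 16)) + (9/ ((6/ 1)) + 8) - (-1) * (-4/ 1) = 403/ 18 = 22.39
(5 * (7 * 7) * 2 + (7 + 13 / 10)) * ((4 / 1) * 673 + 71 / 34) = 456437817 / 340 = 1342464.17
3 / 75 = 1 / 25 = 0.04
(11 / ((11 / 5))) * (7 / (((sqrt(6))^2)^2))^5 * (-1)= -84035 / 60466176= -0.00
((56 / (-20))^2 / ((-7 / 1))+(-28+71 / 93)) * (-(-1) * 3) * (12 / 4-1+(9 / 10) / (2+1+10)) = -17734901 / 100750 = -176.03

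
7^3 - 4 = 339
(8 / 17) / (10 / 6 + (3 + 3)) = 24 / 391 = 0.06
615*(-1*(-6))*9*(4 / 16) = 16605 / 2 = 8302.50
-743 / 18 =-41.28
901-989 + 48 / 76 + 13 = -74.37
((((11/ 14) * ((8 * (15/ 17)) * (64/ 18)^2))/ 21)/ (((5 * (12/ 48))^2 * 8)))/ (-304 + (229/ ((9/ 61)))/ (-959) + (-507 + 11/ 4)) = -4489216/ 13611387195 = -0.00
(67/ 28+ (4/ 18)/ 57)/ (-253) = -34427/ 3634092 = -0.01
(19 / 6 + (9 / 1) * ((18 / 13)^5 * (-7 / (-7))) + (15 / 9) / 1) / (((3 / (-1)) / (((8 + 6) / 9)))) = -789629183 / 30074733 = -26.26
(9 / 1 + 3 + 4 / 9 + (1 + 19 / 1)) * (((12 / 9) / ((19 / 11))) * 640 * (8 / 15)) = 13156352 / 1539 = 8548.64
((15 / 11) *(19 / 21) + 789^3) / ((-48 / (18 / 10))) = -14182506903 / 770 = -18418840.13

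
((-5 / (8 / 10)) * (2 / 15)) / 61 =-5 / 366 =-0.01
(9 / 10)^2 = 0.81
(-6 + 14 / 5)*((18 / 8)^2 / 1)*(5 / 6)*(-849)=22923 / 2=11461.50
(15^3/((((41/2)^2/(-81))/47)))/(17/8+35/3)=-1233468000/556411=-2216.83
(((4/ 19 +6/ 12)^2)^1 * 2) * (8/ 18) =162/ 361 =0.45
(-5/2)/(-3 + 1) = 5/4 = 1.25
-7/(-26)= 7/26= 0.27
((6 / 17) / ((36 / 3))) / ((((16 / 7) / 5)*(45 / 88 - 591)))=-385 / 3533484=-0.00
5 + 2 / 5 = 27 / 5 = 5.40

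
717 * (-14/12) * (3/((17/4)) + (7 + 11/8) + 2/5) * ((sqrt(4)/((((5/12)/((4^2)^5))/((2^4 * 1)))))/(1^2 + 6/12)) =-180956216426496/425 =-425779332768.23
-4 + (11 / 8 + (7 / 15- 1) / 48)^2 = -277319 / 129600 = -2.14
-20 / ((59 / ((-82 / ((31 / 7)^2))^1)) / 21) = 1687560 / 56699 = 29.76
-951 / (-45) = 317 / 15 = 21.13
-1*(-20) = 20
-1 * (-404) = 404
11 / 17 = 0.65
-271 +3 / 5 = -1352 / 5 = -270.40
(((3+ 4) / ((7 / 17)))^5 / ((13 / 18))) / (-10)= -12778713 / 65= -196595.58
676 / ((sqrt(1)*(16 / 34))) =2873 / 2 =1436.50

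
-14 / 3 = -4.67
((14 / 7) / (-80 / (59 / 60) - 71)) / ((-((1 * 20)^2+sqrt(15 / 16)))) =151040 / 4602341033 - 472 * sqrt(15) / 23011705165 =0.00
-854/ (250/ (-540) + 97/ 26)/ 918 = -0.28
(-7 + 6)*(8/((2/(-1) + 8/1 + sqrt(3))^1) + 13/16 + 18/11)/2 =-687/352 + 4*sqrt(3)/33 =-1.74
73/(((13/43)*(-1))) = -3139/13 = -241.46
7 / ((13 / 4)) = 28 / 13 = 2.15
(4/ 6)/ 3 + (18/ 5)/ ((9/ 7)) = 136/ 45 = 3.02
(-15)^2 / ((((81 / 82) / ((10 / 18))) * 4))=31.64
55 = 55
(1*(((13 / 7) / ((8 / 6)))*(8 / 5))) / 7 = 78 / 245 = 0.32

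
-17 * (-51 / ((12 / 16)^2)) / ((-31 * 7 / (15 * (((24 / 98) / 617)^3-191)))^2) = 9661249273982470121888086812488122800 / 35958944220988715609822717624641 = 268674.44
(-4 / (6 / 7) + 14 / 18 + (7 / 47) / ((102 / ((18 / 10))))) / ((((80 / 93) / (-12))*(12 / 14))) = 60643037 / 958800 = 63.25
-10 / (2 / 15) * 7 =-525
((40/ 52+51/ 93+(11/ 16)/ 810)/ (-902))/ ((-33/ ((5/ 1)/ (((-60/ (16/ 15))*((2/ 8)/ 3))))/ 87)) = -199699597/ 48582576900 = -0.00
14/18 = 0.78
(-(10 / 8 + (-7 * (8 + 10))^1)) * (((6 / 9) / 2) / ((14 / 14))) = 499 / 12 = 41.58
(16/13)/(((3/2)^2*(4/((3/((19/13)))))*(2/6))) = 16/19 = 0.84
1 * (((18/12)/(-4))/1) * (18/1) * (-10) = 135/2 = 67.50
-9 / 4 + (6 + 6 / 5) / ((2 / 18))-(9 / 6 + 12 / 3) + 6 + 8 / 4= 1301 / 20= 65.05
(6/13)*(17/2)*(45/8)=2295/104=22.07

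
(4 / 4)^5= 1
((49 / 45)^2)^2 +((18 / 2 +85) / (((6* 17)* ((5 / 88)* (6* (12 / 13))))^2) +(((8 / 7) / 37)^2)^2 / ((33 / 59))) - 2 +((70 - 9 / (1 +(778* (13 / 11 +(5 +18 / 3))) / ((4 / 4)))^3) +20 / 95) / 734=-188813783165310259884412414679622321436 / 463606968488544330918341212391652455625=-0.41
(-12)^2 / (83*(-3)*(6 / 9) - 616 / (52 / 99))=-468 / 4351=-0.11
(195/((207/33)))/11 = 65/23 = 2.83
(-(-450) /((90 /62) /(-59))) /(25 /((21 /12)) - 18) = 64015 /13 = 4924.23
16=16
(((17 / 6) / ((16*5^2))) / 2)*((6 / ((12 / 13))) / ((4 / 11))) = 2431 / 38400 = 0.06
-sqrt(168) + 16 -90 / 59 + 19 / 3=3683 / 177 -2 * sqrt(42)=7.85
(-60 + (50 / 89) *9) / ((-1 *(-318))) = -815 / 4717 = -0.17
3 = 3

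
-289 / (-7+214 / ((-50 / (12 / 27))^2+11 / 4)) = 3658451 / 88399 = 41.39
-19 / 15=-1.27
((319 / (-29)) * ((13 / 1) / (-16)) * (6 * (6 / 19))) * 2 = 1287 / 38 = 33.87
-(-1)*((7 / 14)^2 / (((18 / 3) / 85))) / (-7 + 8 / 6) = -0.62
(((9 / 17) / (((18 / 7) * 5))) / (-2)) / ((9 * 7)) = -1 / 3060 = -0.00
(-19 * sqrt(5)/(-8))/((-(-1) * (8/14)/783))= 104139 * sqrt(5)/32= 7276.93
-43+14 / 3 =-115 / 3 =-38.33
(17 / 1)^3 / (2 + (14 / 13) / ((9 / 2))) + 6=576393 / 262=2199.97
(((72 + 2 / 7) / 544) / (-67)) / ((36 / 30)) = -1265 / 765408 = -0.00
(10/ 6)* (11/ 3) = 55/ 9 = 6.11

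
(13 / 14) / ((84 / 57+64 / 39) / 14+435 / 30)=9633 / 152731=0.06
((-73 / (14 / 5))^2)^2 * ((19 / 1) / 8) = 1097293.81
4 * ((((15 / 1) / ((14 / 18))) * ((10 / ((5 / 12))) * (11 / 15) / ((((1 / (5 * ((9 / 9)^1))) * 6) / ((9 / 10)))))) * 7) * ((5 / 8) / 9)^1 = 495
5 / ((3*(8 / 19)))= 95 / 24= 3.96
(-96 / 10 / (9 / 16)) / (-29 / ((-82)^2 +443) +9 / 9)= -17.14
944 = 944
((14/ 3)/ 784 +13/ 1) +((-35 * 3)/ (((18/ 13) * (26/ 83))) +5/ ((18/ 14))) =-113495/ 504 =-225.19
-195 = -195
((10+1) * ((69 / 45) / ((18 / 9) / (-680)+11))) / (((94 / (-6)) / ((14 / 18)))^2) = 842996 / 223005177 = 0.00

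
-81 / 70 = -1.16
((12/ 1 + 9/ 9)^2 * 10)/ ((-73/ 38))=-64220/ 73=-879.73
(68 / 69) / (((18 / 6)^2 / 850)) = 57800 / 621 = 93.08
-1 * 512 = -512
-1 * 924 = -924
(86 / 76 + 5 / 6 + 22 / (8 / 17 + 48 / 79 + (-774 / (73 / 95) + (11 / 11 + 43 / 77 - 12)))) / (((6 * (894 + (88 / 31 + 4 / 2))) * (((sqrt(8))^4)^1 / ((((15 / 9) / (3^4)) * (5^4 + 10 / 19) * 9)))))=782995287476284225 / 1200567872026927309824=0.00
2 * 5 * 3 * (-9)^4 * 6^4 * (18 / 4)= 1147912560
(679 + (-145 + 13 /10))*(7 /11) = 37471 /110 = 340.65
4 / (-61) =-4 / 61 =-0.07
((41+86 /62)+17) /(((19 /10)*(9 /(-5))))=-17.36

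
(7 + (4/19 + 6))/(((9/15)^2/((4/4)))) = 6275/171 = 36.70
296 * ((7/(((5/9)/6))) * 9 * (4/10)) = 2013984/25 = 80559.36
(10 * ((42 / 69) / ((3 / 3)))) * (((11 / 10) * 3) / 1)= 20.09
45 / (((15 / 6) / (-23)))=-414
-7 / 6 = -1.17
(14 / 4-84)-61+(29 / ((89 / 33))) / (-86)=-541999 / 3827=-141.63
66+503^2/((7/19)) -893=4801382/7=685911.71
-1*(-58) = 58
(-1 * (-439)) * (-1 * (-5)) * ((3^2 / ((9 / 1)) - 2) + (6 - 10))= -10975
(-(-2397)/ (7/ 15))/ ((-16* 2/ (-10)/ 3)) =539325/ 112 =4815.40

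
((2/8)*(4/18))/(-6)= -1/108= -0.01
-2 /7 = -0.29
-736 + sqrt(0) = -736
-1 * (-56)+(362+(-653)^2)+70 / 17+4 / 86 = 312013581 / 731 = 426831.16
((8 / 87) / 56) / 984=1 / 599256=0.00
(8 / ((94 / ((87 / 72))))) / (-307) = -0.00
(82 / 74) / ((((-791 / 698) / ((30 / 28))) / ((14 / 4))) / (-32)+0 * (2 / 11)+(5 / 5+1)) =3434160 / 6227507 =0.55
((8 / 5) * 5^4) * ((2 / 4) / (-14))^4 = 125 / 76832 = 0.00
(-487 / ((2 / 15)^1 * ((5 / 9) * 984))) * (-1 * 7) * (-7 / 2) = -163.69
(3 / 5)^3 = 27 / 125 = 0.22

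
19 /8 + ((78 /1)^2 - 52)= 48275 /8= 6034.38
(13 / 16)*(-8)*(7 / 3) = -91 / 6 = -15.17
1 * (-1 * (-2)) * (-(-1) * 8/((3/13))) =208/3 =69.33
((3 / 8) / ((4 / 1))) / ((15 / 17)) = 17 / 160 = 0.11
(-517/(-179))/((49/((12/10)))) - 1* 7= -303883/43855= -6.93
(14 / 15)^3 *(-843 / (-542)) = 1.26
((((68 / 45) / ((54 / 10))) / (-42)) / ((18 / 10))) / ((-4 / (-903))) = -3655 / 4374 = -0.84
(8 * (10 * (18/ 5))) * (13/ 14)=1872/ 7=267.43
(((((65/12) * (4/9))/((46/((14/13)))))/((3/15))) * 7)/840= 35/14904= 0.00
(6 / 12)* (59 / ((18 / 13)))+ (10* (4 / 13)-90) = -30709 / 468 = -65.62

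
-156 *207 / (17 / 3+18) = -96876 / 71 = -1364.45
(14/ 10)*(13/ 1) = 91/ 5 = 18.20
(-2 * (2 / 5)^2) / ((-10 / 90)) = 72 / 25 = 2.88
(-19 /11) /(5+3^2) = -0.12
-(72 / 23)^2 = -5184 / 529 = -9.80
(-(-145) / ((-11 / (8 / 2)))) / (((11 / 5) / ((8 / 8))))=-2900 / 121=-23.97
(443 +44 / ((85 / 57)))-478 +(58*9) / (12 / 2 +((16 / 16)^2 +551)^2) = -948368 / 172669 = -5.49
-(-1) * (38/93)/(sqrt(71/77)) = 0.43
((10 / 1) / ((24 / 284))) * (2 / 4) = 355 / 6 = 59.17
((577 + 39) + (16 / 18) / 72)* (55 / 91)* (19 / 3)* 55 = 2867830075 / 22113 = 129689.78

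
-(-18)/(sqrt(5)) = 18* sqrt(5)/5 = 8.05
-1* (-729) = 729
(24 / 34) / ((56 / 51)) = 9 / 14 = 0.64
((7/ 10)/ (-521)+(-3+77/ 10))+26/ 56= 75317/ 14588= 5.16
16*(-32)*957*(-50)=24499200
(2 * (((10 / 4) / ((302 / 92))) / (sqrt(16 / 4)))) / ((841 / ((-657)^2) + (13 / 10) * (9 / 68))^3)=2908149949857591515056320000 / 20118579012060551516355347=144.55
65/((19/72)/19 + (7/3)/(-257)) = 1202760/89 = 13514.16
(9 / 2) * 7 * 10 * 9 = 2835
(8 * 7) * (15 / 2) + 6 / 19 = 7986 / 19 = 420.32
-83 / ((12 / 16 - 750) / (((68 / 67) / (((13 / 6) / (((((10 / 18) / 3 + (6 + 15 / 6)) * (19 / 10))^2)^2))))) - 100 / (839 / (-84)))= -111408915475262560967 / 13409806270957499400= -8.31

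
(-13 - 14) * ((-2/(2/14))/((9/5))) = 210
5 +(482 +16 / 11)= 5373 / 11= 488.45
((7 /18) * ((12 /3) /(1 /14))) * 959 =187964 /9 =20884.89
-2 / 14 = -1 / 7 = -0.14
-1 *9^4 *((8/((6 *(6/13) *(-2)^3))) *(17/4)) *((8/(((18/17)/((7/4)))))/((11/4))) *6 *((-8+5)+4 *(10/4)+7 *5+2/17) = 134579718/11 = 12234519.82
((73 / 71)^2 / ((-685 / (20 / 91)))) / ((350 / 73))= -778034 / 10998075725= -0.00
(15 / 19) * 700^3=5145000000 / 19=270789473.68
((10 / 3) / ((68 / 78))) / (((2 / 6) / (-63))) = -12285 / 17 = -722.65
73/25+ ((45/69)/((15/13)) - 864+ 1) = -494221/575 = -859.51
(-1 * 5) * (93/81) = -155/27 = -5.74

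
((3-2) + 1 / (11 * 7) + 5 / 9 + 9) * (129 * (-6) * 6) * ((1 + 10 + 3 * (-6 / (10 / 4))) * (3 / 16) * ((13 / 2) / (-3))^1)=58341153 / 770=75767.73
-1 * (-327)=327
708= 708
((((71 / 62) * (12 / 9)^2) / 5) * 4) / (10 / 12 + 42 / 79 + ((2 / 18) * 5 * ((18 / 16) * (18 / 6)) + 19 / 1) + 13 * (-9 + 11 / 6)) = -1435904 / 62531805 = -0.02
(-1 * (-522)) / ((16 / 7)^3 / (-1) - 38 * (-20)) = 29841 / 42764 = 0.70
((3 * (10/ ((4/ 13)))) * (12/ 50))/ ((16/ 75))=1755/ 16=109.69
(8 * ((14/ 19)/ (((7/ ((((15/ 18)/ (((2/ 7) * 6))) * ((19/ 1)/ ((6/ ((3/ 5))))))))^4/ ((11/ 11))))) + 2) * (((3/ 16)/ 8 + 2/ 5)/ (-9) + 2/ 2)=59056946905/ 30958682112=1.91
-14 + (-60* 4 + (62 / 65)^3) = -69516422 / 274625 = -253.13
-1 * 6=-6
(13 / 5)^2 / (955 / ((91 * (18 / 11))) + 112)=276822 / 4849025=0.06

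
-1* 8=-8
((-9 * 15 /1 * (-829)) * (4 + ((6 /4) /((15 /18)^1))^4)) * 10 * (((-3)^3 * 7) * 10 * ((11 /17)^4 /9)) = -14672209868316 /24565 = -597281085.62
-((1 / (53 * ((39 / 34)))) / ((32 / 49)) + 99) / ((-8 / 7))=22924727 / 264576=86.65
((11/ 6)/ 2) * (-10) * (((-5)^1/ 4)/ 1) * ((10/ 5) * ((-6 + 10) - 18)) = -1925/ 6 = -320.83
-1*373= -373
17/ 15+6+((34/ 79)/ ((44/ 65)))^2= 341524283/ 45309660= 7.54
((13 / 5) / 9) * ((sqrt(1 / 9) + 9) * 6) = 16.18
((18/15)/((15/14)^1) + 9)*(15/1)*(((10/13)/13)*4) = 6072/169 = 35.93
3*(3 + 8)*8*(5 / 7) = 1320 / 7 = 188.57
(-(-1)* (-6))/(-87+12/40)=20/289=0.07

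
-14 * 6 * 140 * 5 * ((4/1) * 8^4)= -963379200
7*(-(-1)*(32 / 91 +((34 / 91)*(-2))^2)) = 7536 / 1183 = 6.37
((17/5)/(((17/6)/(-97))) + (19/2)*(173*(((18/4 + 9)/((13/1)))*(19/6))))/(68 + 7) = 916619/13000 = 70.51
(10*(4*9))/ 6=60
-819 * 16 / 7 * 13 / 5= -24336 / 5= -4867.20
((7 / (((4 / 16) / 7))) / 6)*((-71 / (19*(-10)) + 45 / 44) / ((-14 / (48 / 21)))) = -23348 / 3135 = -7.45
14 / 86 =7 / 43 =0.16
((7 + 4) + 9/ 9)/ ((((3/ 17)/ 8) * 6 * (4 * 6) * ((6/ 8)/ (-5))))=-25.19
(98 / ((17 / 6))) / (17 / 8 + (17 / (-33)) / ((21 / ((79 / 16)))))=6519744 / 377723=17.26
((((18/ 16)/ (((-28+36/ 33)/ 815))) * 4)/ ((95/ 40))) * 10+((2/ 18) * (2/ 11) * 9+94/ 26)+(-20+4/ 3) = -177553762/ 301587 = -588.73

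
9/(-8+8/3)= -27/16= -1.69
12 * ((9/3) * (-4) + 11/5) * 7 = -4116/5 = -823.20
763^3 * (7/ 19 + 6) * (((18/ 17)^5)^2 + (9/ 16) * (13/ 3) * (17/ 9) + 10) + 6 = 85168114521328528469860415/ 1838586437209488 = 46322605670.14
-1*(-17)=17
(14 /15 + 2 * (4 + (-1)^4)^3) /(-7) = -35.85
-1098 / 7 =-156.86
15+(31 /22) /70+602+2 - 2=950211 /1540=617.02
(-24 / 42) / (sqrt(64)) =-1 / 14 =-0.07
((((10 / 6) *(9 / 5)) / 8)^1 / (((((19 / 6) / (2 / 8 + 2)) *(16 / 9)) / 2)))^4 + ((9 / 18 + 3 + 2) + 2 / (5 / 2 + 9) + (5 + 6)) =13422390882376759 / 804603872411648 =16.68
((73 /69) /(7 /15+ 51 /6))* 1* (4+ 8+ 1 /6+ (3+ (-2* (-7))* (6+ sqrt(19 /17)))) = 10220* sqrt(323) /105179+ 217175 /18561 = 13.45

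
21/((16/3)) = 63/16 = 3.94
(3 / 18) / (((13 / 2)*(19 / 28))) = 28 / 741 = 0.04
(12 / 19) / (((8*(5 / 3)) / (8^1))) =36 / 95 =0.38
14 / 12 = 7 / 6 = 1.17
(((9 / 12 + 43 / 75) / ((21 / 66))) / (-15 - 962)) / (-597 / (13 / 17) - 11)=56771 / 10558048200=0.00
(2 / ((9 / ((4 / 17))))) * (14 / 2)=56 / 153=0.37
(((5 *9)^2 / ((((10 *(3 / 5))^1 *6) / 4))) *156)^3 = 43243551000000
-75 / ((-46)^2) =-75 / 2116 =-0.04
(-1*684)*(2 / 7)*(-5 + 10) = -6840 / 7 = -977.14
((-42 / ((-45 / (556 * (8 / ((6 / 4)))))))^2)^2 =240597571633829380096 / 4100625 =58673390430441.55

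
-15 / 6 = -5 / 2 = -2.50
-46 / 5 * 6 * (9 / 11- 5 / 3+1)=-92 / 11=-8.36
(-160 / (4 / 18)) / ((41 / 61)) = -43920 / 41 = -1071.22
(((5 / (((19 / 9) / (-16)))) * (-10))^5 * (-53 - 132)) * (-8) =28636780953600000000000 / 2476099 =11565281094818906.68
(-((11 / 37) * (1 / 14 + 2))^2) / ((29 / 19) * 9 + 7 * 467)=-1933459 / 16735904528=-0.00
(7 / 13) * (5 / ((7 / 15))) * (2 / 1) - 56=-578 / 13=-44.46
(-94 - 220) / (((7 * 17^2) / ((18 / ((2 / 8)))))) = -22608 / 2023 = -11.18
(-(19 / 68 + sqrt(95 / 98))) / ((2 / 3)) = -3 * sqrt(190) / 28 -57 / 136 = -1.90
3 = 3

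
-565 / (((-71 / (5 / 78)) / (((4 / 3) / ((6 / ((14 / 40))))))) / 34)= 67235 / 49842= 1.35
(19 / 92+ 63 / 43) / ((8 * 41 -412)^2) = 6613 / 27913536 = 0.00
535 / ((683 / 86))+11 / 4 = 191553 / 2732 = 70.11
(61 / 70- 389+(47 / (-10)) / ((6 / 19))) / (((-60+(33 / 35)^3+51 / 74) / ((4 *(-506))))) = -705818123500 / 50596101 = -13950.05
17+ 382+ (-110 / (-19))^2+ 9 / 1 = 159388 / 361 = 441.52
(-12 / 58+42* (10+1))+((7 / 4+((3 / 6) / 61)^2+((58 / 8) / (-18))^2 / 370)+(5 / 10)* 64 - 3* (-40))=127404043427309 / 206978094720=615.54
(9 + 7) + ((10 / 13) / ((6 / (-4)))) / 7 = 4348 / 273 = 15.93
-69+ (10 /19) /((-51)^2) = -3409901 /49419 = -69.00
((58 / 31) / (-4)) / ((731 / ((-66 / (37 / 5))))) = 4785 / 838457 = 0.01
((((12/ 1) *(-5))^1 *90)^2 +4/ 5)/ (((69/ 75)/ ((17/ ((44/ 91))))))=1114390346.78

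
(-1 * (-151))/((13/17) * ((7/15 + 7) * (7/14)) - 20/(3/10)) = -2.37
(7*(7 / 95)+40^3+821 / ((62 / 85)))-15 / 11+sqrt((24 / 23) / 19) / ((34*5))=sqrt(2622) / 37145+4219430393 / 64790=65124.72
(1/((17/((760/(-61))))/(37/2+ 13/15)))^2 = 1949752336/9678321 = 201.46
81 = 81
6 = 6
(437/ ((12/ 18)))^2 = 1718721/ 4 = 429680.25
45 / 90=1 / 2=0.50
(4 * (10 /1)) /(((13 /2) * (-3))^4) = 640 /2313441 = 0.00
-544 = -544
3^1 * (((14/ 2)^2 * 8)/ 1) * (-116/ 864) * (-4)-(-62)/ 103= 586010/ 927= 632.16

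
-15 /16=-0.94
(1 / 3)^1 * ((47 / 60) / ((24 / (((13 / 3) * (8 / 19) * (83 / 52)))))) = 3901 / 123120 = 0.03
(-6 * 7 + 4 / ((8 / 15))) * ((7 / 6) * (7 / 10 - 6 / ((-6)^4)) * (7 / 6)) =-846377 / 25920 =-32.65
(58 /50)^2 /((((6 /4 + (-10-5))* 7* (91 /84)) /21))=-6728 /24375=-0.28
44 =44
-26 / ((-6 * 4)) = 13 / 12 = 1.08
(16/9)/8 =2/9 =0.22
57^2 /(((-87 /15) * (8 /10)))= -700.22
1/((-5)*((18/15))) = -1/6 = -0.17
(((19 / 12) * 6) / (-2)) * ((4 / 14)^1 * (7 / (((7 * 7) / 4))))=-38 / 49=-0.78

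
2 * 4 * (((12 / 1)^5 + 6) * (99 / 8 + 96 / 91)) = 2432889126 / 91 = 26735045.34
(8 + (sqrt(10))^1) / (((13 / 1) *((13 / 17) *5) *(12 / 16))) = 68 *sqrt(10) / 2535 + 544 / 2535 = 0.30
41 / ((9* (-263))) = -41 / 2367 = -0.02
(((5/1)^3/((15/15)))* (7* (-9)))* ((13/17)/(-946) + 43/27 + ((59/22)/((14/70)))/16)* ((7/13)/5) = -1590729875/771936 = -2060.70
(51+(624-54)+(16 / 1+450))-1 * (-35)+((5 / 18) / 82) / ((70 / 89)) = 23185097 / 20664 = 1122.00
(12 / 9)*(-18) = -24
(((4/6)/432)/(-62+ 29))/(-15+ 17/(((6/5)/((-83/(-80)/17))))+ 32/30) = 20/5589243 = 0.00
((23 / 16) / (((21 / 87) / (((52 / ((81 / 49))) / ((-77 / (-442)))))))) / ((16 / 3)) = 1916291 / 9504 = 201.63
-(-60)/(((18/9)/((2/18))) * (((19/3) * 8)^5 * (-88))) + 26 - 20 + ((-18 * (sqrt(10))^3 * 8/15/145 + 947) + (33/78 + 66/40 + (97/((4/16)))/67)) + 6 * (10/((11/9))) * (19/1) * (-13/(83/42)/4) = -67229304585080479207/117312471044587520 - 96 * sqrt(10)/145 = -575.17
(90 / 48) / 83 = 15 / 664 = 0.02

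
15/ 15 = 1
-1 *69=-69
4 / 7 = 0.57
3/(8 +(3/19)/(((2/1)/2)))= 57/155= 0.37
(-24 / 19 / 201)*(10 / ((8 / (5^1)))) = -50 / 1273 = -0.04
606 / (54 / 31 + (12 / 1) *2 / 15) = 46965 / 259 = 181.33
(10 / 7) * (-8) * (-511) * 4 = 23360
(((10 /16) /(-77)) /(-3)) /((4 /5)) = 25 /7392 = 0.00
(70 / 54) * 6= 70 / 9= 7.78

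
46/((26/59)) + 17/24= 32789/312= 105.09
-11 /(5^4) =-11 /625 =-0.02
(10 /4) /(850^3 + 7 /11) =55 /13510750014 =0.00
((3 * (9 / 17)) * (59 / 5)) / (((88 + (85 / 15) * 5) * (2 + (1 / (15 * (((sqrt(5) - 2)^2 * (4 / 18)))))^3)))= 76466867400 / 1874903521157 - 1961301600 * sqrt(5) / 110288442421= 0.00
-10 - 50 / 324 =-1645 / 162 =-10.15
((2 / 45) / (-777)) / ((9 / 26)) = -52 / 314685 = -0.00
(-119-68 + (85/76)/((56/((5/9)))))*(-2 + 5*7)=-78786653/12768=-6170.63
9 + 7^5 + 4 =16820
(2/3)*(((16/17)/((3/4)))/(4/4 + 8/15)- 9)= -6398/1173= -5.45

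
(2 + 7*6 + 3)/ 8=47/ 8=5.88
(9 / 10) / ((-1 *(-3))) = 3 / 10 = 0.30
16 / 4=4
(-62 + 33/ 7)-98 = -1087/ 7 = -155.29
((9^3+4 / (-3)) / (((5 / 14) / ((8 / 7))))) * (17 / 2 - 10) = -17464 / 5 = -3492.80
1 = 1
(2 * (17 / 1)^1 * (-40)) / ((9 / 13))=-17680 / 9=-1964.44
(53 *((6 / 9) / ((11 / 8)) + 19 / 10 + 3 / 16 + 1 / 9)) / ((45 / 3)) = 1126409 / 118800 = 9.48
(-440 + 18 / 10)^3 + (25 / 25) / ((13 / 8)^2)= -1777517296199 / 21125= -84142830.59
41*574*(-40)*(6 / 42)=-134480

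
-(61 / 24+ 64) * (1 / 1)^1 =-1597 / 24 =-66.54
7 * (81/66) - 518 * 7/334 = -8323/3674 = -2.27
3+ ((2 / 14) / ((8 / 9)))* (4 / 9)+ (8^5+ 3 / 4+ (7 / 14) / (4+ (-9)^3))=665267961 / 20300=32771.82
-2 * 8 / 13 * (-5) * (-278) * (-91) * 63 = 9807840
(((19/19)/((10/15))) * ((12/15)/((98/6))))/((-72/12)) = -3/245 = -0.01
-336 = -336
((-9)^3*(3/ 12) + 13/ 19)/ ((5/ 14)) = -96593/ 190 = -508.38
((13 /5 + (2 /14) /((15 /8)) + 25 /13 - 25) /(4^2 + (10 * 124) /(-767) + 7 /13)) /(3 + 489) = -1642973 /591248700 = -0.00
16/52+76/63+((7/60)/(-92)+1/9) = 1.62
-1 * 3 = -3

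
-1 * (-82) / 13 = 82 / 13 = 6.31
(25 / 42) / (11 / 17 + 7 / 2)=425 / 2961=0.14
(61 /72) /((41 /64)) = 488 /369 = 1.32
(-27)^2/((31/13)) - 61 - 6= 7400/31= 238.71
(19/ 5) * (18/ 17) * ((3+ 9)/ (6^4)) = 19/ 510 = 0.04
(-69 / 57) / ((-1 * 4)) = 23 / 76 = 0.30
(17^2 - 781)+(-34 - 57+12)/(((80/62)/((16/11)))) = -31958/55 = -581.05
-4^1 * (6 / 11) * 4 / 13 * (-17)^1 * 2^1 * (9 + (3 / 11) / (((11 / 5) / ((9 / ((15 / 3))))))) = 3642624 / 17303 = 210.52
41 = 41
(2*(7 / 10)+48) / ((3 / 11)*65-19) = -2717 / 70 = -38.81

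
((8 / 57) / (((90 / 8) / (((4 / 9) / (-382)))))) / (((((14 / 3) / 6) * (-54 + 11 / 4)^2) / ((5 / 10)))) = -512 / 144120745125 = -0.00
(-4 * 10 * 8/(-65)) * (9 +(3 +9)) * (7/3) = 3136/13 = 241.23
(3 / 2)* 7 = 10.50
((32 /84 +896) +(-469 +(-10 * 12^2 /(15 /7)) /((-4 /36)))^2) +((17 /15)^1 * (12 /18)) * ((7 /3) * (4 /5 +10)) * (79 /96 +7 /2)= 8715341513 /280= 31126219.69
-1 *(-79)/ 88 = 0.90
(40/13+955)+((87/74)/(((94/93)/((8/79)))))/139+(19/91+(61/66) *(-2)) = 4219007631625/4411166529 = 956.44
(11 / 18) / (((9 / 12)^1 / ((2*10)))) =440 / 27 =16.30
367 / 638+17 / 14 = 3996 / 2233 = 1.79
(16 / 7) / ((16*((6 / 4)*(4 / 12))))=2 / 7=0.29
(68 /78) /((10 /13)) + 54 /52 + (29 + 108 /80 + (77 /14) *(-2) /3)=22507 /780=28.86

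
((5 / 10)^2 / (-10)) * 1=-1 / 40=-0.02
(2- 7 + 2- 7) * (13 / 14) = -65 / 7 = -9.29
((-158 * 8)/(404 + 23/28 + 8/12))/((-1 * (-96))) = -1106/34061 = -0.03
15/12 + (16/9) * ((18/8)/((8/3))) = 11/4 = 2.75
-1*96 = -96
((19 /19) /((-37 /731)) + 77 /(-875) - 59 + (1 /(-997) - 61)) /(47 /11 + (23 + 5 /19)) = -5.08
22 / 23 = 0.96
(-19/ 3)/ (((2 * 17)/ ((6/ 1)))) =-19/ 17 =-1.12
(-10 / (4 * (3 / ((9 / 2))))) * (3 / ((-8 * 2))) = 45 / 64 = 0.70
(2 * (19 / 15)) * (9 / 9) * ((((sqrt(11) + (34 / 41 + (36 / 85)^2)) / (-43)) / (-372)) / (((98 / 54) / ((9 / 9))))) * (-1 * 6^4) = -36936 * sqrt(11) / 326585 - 11035959696 / 96742641625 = -0.49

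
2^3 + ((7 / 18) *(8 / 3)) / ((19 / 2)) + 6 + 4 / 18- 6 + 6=7352 / 513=14.33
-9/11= -0.82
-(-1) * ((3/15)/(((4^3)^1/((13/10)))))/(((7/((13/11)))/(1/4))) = 169/985600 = 0.00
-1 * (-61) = 61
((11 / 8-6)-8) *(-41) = 4141 / 8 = 517.62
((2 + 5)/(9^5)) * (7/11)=49/649539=0.00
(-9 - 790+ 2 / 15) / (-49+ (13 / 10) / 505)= 16.30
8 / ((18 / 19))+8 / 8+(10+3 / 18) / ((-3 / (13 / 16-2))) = 431 / 32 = 13.47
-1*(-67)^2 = -4489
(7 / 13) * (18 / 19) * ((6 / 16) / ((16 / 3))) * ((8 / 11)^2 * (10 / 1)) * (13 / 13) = 5670 / 29887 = 0.19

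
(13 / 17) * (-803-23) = -10738 / 17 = -631.65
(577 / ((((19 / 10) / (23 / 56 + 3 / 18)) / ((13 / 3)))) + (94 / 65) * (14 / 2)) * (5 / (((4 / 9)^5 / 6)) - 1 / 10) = 1061135674994651 / 796723200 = 1331874.95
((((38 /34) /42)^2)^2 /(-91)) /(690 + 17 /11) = -1433531 /179906831833174992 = -0.00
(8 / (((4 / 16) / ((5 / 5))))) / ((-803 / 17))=-544 / 803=-0.68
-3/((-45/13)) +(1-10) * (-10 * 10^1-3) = 13918/15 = 927.87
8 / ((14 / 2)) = 8 / 7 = 1.14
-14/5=-2.80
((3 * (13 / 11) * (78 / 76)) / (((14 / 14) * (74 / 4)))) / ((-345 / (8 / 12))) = -338 / 889295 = -0.00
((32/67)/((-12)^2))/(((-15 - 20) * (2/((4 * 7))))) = -4/3015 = -0.00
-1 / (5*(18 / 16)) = -8 / 45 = -0.18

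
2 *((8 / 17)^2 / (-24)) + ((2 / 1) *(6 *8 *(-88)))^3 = -522734077476880 / 867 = -602922811392.02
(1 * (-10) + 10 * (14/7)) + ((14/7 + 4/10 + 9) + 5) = 132/5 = 26.40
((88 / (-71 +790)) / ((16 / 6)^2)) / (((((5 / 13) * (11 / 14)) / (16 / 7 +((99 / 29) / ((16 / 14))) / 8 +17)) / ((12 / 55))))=89649261 / 366977600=0.24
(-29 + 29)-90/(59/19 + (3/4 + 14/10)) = -34200/1997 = -17.13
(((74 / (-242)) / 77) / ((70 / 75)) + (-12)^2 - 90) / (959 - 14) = 2347699 / 41087970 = 0.06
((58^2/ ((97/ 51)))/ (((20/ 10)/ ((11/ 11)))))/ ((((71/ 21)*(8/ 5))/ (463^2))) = 965422581795/ 27548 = 35045106.06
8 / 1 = 8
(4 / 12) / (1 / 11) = 11 / 3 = 3.67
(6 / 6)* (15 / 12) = 5 / 4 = 1.25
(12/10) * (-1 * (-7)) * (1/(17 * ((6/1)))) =7/85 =0.08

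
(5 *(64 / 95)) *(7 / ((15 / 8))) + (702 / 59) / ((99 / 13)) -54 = -7373104 / 184965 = -39.86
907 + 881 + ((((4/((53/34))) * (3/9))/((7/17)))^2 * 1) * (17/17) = 2220264316/1238769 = 1792.32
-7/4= -1.75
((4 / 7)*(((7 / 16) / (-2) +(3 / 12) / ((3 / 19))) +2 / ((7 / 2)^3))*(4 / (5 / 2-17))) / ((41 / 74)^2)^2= -1393446200144 / 590264738007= -2.36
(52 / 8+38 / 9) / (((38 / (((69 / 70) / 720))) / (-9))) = -4439 / 1276800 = -0.00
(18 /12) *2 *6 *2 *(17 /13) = 612 /13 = 47.08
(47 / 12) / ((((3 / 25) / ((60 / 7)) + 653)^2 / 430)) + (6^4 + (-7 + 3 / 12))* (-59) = -97309528525995661 / 1279281852588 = -76065.75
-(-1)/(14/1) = 1/14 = 0.07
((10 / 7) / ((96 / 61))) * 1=0.91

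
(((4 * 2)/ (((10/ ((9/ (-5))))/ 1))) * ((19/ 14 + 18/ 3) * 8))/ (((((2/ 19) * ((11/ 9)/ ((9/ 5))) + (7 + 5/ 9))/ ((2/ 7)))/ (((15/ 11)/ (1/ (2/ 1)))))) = -136958688/ 15816955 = -8.66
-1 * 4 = -4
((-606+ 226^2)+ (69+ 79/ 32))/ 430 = 1617327/ 13760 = 117.54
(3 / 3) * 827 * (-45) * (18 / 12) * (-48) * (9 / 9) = 2679480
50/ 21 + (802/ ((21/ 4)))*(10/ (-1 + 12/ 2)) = 6466/ 21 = 307.90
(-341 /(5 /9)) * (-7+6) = 3069 /5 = 613.80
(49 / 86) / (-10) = -49 / 860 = -0.06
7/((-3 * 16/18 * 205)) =-21/1640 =-0.01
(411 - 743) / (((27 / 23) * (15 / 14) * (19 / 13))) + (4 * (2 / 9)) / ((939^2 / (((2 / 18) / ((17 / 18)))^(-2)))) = -136152558778 / 753871455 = -180.60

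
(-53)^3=-148877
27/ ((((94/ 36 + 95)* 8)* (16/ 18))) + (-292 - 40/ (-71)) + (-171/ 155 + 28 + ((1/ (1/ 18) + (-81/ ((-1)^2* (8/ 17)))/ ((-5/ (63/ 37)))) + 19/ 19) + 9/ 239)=-204469850810571/ 1094312619232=-186.85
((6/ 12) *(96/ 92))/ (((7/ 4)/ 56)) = 384/ 23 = 16.70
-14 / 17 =-0.82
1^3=1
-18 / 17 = -1.06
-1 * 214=-214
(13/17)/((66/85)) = 0.98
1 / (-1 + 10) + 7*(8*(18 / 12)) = 757 / 9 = 84.11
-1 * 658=-658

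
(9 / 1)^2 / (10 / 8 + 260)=324 / 1045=0.31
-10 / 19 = -0.53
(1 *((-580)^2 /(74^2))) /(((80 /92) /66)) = 6383190 /1369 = 4662.67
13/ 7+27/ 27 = 20/ 7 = 2.86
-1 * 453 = -453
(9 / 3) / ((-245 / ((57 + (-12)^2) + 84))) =-171 / 49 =-3.49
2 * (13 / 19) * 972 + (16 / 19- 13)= 25041 / 19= 1317.95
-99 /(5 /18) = -356.40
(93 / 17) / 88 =93 / 1496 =0.06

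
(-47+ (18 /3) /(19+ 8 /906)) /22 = -401999 /189442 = -2.12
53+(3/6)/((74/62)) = 3953/74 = 53.42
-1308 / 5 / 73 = -1308 / 365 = -3.58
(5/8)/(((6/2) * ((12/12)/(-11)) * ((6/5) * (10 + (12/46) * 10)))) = -1265/8352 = -0.15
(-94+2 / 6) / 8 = -11.71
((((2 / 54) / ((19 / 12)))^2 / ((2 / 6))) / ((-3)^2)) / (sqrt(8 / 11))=0.00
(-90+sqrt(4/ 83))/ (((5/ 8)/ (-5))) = 720 - 16 *sqrt(83)/ 83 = 718.24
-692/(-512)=173/128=1.35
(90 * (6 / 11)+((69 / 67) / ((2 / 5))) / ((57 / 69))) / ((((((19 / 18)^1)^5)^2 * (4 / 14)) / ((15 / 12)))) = 11419776798779160000 / 85853320807987403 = 133.01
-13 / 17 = -0.76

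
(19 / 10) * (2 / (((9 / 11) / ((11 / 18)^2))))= 25289 / 14580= 1.73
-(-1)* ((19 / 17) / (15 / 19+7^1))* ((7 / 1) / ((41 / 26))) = 32851 / 51578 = 0.64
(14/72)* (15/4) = 35/48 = 0.73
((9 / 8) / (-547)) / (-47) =9 / 205672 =0.00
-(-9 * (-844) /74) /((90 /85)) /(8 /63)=-225981 /296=-763.45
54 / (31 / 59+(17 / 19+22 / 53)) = 534717 / 18173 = 29.42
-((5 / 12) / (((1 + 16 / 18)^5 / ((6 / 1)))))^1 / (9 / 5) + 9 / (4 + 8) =3931521 / 5679428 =0.69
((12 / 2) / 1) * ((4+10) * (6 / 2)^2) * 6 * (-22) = -99792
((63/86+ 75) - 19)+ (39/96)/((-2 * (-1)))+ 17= 203471/2752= 73.94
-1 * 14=-14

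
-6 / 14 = -0.43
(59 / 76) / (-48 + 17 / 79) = -4661 / 286900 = -0.02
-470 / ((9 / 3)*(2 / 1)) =-235 / 3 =-78.33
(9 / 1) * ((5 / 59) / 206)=45 / 12154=0.00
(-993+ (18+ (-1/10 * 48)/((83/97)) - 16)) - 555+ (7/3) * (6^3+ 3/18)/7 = -1479.55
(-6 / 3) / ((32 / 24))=-3 / 2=-1.50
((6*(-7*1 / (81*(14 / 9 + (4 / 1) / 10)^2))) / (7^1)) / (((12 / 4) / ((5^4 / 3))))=-15625 / 11616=-1.35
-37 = -37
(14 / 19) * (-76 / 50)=-28 / 25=-1.12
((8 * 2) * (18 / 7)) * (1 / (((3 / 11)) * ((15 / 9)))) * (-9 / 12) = -2376 / 35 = -67.89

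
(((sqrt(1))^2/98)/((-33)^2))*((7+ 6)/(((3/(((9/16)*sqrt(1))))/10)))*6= 65/47432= 0.00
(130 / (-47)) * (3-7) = 520 / 47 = 11.06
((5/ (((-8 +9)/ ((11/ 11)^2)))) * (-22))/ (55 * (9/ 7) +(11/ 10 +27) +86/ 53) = -408100/ 372621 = -1.10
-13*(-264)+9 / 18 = 6865 / 2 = 3432.50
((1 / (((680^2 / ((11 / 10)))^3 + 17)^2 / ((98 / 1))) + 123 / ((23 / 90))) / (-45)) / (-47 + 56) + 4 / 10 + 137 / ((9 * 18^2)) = -486058711585531735273503162238472284221533585 / 655574886047453081123346634644588065550359772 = -0.74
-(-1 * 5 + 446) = -441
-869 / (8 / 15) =-13035 / 8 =-1629.38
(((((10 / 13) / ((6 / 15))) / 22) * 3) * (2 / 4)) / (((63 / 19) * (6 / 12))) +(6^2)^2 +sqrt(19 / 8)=sqrt(38) / 4 +7784251 / 6006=1297.62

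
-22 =-22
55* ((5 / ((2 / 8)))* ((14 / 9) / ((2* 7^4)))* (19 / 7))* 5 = 104500 / 21609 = 4.84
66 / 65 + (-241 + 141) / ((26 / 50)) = -12434 / 65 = -191.29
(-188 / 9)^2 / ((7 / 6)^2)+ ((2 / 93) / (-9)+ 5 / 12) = 52659835 / 164052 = 320.99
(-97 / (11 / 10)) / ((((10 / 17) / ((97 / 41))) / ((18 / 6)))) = -479859 / 451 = -1063.99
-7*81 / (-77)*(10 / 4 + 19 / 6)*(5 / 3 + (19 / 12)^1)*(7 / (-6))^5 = -3714347 / 12672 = -293.11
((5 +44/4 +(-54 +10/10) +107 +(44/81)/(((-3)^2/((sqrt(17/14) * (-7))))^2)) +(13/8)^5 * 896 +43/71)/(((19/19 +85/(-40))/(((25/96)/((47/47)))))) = -30479650653925/12879295488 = -2366.56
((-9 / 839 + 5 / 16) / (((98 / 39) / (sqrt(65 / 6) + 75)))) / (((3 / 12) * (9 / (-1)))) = -1316575 / 328888 - 52663 * sqrt(390) / 5919984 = -4.18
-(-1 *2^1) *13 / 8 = 13 / 4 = 3.25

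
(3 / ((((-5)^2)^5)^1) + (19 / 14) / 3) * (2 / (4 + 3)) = 185547001 / 1435546875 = 0.13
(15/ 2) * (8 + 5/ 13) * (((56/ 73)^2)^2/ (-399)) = -382842880/ 7014365527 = -0.05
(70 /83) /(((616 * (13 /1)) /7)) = 35 /47476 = 0.00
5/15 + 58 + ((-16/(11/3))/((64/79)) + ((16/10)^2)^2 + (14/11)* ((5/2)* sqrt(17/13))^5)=4908797/82500 + 6321875* sqrt(221)/386672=302.55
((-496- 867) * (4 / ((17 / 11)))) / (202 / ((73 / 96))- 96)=-1094489 / 52632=-20.80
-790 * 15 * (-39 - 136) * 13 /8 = 13479375 /4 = 3369843.75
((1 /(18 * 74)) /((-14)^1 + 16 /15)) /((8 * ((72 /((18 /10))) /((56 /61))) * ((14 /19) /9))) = -0.00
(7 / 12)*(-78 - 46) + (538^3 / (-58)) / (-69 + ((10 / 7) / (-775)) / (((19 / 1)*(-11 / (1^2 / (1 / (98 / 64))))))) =120844800251171 / 3111474351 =38838.44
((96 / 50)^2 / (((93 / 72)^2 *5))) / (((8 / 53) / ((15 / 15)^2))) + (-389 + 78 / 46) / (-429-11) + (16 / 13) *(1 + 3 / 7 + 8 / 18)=7608011556121 / 1244537043750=6.11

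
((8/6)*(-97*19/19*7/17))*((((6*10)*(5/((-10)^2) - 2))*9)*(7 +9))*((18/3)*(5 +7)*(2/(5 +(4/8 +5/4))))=325398528/17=19141089.88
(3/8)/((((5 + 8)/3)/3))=0.26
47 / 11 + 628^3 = 2724404719 / 11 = 247673156.27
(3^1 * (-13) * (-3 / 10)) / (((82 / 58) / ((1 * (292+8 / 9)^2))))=1309791496 / 1845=709914.09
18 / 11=1.64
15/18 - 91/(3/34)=-2061/2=-1030.50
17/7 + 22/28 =45/14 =3.21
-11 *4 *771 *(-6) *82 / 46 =362839.30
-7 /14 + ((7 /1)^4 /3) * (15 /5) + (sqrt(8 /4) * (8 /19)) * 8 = 64 * sqrt(2) /19 + 4801 /2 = 2405.26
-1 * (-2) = 2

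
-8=-8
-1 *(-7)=7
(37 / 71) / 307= 0.00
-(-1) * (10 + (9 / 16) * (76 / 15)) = 257 / 20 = 12.85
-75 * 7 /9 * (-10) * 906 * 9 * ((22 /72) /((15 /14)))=4069450 /3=1356483.33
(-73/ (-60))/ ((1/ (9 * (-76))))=-4161/ 5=-832.20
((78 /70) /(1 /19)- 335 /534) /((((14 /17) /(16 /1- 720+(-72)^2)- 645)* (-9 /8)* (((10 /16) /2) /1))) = 26736529408 /295107539895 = 0.09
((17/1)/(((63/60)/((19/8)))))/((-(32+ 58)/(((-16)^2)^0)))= -323/756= -0.43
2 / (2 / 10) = 10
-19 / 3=-6.33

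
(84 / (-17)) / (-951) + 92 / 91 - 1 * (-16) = 8344720 / 490399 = 17.02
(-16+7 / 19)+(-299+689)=7113 / 19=374.37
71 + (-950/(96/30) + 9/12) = -225.12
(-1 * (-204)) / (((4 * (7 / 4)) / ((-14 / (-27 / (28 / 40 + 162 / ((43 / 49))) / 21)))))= 37928156 / 645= 58803.34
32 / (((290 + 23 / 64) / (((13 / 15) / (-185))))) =-26624 / 51567825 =-0.00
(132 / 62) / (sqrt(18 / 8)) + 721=22395 / 31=722.42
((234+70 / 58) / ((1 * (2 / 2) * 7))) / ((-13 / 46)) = -313766 / 2639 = -118.90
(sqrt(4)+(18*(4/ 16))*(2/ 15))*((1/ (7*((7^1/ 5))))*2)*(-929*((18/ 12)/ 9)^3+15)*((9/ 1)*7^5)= 858729.08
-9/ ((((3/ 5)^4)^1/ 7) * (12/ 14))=-30625/ 54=-567.13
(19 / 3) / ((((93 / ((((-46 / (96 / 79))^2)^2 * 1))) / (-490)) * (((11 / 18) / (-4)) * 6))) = 50738706867698255 / 678813696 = 74746144.88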